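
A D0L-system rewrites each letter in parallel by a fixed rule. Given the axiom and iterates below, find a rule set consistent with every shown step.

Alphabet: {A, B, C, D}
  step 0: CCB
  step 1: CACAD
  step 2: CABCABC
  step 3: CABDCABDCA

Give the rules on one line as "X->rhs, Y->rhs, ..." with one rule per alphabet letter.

A->B, B->D, C->CA, D->C

  step 2 ⇒ step 3: CABCABC ⇒ CA·B·D·CA·B·D·CA
    A ↦ B
    B ↦ D
    C ↦ CA
  step 1 ⇒ step 2: CACAD ⇒ CA·B·CA·B·C
    D ↦ C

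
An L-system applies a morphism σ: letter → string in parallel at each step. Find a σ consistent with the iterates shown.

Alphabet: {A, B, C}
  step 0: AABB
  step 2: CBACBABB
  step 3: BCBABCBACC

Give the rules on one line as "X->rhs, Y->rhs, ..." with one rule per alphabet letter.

  step 2 ⇒ step 3: CBACBABB ⇒ B·C·BA·B·C·BA·C·C
    A ↦ BA
    B ↦ C
    C ↦ B

A->BA, B->C, C->B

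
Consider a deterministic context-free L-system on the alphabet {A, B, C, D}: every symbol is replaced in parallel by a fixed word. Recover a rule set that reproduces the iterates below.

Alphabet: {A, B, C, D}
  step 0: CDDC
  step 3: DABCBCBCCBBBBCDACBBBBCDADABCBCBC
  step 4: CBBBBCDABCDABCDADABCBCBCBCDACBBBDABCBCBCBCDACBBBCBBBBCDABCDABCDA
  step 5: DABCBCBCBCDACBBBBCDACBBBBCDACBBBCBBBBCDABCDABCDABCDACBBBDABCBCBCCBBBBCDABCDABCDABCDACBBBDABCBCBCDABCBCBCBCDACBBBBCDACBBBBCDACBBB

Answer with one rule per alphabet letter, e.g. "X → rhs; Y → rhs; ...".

A->BB, B->BC, C->DA, D->CB

  step 4 ⇒ step 5: CBBBBCDABCDABCDADABCBCBCBCDACBBBDABCBCBCBCDACBBBCBBBBCDABCDABCDA ⇒ DA·BC·BC·BC·BC·DA·CB·BB·BC·DA·CB·BB·BC·DA·CB·BB·CB·BB·BC·DA·BC·DA·BC·DA·BC·DA·CB·BB·DA·BC·BC·BC·CB·BB·BC·DA·BC·DA·BC·DA·BC·DA·CB·BB·DA·BC·BC·BC·DA·BC·BC·BC·BC·DA·CB·BB·BC·DA·CB·BB·BC·DA·CB·BB
    A ↦ BB
    B ↦ BC
    C ↦ DA
    D ↦ CB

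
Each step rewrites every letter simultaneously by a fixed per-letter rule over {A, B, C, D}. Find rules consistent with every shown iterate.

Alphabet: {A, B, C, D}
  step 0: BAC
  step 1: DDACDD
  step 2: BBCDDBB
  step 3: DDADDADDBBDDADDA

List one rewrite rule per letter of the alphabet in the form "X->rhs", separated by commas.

A->C, B->DDA, C->DD, D->B

  step 2 ⇒ step 3: BBCDDBB ⇒ DDA·DDA·DD·B·B·DDA·DDA
    B ↦ DDA
    C ↦ DD
    D ↦ B
  step 0 ⇒ step 1: BAC ⇒ DDA·C·DD
    A ↦ C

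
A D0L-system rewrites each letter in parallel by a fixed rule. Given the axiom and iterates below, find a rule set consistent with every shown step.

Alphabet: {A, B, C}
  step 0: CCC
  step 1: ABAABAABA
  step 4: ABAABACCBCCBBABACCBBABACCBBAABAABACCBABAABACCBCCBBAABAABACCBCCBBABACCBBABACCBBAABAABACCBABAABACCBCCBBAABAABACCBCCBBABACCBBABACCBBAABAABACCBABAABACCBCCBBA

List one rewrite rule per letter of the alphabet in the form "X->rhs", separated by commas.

A->BA, B->CCB, C->ABA

  step 0 ⇒ step 1: CCC ⇒ ABA·ABA·ABA
    C ↦ ABA
    A ↦ BA  (constrained at step 1)
    B ↦ CCB  (constrained at step 1)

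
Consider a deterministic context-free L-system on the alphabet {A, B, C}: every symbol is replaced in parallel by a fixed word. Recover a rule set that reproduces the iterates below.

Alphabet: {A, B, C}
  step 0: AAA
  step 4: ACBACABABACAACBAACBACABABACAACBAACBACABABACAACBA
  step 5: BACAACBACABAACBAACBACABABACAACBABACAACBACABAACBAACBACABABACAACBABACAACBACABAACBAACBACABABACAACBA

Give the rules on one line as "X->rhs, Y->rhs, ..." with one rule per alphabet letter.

A->BA, B->AC, C->CA

  step 4 ⇒ step 5: ACBACABABACAACBAACBACABABACAACBAACBACABABACAACBA ⇒ BA·CA·AC·BA·CA·BA·AC·BA·AC·BA·CA·BA·BA·CA·AC·BA·BA·CA·AC·BA·CA·BA·AC·BA·AC·BA·CA·BA·BA·CA·AC·BA·BA·CA·AC·BA·CA·BA·AC·BA·AC·BA·CA·BA·BA·CA·AC·BA
    A ↦ BA
    B ↦ AC
    C ↦ CA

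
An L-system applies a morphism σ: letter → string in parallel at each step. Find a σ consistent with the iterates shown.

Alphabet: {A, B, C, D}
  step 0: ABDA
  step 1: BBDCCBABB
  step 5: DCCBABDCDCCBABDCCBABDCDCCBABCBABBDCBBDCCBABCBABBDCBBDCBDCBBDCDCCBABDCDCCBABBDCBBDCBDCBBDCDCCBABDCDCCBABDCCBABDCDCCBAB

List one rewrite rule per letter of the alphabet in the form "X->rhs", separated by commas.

  step 0 ⇒ step 1: ABDA ⇒ BB·DC·CBA·BB
    A ↦ BB
    B ↦ DC
    D ↦ CBA
    C ↦ B  (constrained at step 1)

A->BB, B->DC, C->B, D->CBA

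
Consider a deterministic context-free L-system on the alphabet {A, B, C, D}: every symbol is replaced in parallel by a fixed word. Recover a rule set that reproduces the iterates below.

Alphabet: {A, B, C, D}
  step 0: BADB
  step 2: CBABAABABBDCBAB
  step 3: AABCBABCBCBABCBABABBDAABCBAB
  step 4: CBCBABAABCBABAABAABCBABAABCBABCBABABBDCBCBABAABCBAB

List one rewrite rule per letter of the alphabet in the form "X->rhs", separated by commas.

  step 3 ⇒ step 4: AABCBABCBCBABCBABABBDAABCBAB ⇒ CB·CB·AB·A·AB·CB·AB·A·AB·A·AB·CB·AB·A·AB·CB·AB·CB·AB·AB·BD·CB·CB·AB·A·AB·CB·AB
    A ↦ CB
    B ↦ AB
    C ↦ A
    D ↦ BD

A->CB, B->AB, C->A, D->BD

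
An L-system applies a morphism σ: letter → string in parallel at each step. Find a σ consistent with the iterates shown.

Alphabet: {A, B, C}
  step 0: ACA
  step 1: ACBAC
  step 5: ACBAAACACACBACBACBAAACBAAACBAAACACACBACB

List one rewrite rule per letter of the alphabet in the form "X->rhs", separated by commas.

A->AC, B->AA, C->B

  step 0 ⇒ step 1: ACA ⇒ AC·B·AC
    A ↦ AC
    C ↦ B
    B ↦ AA  (constrained at step 1)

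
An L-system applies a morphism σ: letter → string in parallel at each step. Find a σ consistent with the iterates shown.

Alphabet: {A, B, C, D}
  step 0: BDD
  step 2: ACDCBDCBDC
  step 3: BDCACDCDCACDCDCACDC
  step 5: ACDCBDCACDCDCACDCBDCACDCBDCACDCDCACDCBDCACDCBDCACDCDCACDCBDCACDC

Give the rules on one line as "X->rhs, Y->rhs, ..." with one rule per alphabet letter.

  step 2 ⇒ step 3: ACDCBDCBDC ⇒ B·DC·AC·DC·DC·AC·DC·DC·AC·DC
    A ↦ B
    B ↦ DC
    C ↦ DC
    D ↦ AC

A->B, B->DC, C->DC, D->AC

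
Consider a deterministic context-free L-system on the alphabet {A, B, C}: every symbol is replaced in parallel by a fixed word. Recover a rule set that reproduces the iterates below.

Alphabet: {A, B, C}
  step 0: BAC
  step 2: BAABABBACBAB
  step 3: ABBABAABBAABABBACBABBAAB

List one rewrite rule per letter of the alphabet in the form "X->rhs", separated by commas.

A->BA, B->AB, C->CB

  step 2 ⇒ step 3: BAABABBACBAB ⇒ AB·BA·BA·AB·BA·AB·AB·BA·CB·AB·BA·AB
    A ↦ BA
    B ↦ AB
    C ↦ CB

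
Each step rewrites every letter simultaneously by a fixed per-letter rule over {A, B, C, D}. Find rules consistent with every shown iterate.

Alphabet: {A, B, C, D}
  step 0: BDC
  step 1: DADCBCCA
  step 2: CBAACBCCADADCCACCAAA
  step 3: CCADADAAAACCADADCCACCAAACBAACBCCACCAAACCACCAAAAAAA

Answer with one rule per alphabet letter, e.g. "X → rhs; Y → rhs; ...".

A->AA, B->DAD, C->CCA, D->CB

  step 2 ⇒ step 3: CBAACBCCADADCCACCAAA ⇒ CCA·DAD·AA·AA·CCA·DAD·CCA·CCA·AA·CB·AA·CB·CCA·CCA·AA·CCA·CCA·AA·AA·AA
    A ↦ AA
    B ↦ DAD
    C ↦ CCA
    D ↦ CB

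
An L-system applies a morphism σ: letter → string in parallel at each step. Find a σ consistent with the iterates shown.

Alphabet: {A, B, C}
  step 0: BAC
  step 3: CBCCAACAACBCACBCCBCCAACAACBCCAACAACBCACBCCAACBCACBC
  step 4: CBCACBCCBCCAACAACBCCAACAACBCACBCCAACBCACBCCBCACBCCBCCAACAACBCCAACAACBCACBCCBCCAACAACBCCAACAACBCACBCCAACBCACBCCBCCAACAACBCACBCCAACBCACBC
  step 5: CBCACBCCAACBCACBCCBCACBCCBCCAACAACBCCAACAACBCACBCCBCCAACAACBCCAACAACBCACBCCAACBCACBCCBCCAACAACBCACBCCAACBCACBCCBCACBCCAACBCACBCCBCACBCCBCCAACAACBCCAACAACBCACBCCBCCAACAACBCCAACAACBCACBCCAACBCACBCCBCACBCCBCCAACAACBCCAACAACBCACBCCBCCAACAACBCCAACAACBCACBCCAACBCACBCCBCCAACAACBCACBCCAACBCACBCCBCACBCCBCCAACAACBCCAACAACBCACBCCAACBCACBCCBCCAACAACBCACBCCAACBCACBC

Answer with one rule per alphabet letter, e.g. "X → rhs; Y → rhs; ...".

  step 4 ⇒ step 5: CBCACBCCBCCAACAACBCCAACAACBCACBCCAACBCACBCCBCACBCCBCCAACAACBCCAACAACBCACBCCBCCAACAACBCCAACAACBCACBCCAACBCACBCCBCCAACAACBCACBCCAACBCACBC ⇒ CBC·A·CBC·CAA·CBC·A·CBC·CBC·A·CBC·CBC·CAA·CAA·CBC·CAA·CAA·CBC·A·CBC·CBC·CAA·CAA·CBC·CAA·CAA·CBC·A·CBC·CAA·CBC·A·CBC·CBC·CAA·CAA·CBC·A·CBC·CAA·CBC·A·CBC·CBC·A·CBC·CAA·CBC·A·CBC·CBC·A·CBC·CBC·CAA·CAA·CBC·CAA·CAA·CBC·A·CBC·CBC·CAA·CAA·CBC·CAA·CAA·CBC·A·CBC·CAA·CBC·A·CBC·CBC·A·CBC·CBC·CAA·CAA·CBC·CAA·CAA·CBC·A·CBC·CBC·CAA·CAA·CBC·CAA·CAA·CBC·A·CBC·CAA·CBC·A·CBC·CBC·CAA·CAA·CBC·A·CBC·CAA·CBC·A·CBC·CBC·A·CBC·CBC·CAA·CAA·CBC·CAA·CAA·CBC·A·CBC·CAA·CBC·A·CBC·CBC·CAA·CAA·CBC·A·CBC·CAA·CBC·A·CBC
    A ↦ CAA
    B ↦ A
    C ↦ CBC

A->CAA, B->A, C->CBC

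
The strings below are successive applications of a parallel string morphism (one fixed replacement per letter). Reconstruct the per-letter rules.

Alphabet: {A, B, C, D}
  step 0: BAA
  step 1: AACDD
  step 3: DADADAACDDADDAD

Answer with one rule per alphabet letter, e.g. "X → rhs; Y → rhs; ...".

A->D, B->AAC, C->ABA, D->DA

  step 0 ⇒ step 1: BAA ⇒ AAC·D·D
    A ↦ D
    B ↦ AAC
    C ↦ ABA  (constrained at step 1)
    D ↦ DA  (constrained at step 1)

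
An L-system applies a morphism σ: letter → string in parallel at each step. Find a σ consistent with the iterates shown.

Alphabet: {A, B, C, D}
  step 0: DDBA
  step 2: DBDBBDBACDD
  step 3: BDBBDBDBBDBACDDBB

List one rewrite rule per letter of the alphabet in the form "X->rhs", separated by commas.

  step 2 ⇒ step 3: DBDBBDBACDD ⇒ B·DB·B·DB·DB·B·DB·AC·DD·B·B
    A ↦ AC
    B ↦ DB
    C ↦ DD
    D ↦ B

A->AC, B->DB, C->DD, D->B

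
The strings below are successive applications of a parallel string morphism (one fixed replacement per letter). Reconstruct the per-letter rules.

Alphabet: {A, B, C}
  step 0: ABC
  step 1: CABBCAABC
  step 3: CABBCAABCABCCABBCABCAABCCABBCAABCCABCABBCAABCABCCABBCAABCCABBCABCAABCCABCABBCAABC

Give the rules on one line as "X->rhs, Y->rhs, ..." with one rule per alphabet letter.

A->CAB, B->BCA, C->ABC

  step 0 ⇒ step 1: ABC ⇒ CAB·BCA·ABC
    A ↦ CAB
    B ↦ BCA
    C ↦ ABC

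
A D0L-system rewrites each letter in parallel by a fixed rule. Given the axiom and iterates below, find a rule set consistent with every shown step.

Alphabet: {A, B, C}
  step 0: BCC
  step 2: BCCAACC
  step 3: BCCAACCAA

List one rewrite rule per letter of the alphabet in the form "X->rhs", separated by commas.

  step 2 ⇒ step 3: BCCAACC ⇒ BCC·A·A·C·C·A·A
    A ↦ C
    B ↦ BCC
    C ↦ A

A->C, B->BCC, C->A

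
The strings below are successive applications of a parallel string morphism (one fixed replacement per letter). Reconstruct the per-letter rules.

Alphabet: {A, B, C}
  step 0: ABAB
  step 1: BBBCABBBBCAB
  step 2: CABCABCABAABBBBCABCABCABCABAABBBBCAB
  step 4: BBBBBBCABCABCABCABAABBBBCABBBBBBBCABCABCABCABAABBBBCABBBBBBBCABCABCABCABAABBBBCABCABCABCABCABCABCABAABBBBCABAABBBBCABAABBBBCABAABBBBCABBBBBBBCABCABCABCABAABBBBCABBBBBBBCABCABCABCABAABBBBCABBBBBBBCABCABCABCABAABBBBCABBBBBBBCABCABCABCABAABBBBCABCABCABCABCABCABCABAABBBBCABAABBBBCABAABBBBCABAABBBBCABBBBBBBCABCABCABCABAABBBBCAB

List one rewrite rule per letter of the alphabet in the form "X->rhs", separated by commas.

  step 1 ⇒ step 2: BBBCABBBBCAB ⇒ CAB·CAB·CAB·AAB·BBB·CAB·CAB·CAB·CAB·AAB·BBB·CAB
    A ↦ BBB
    B ↦ CAB
    C ↦ AAB

A->BBB, B->CAB, C->AAB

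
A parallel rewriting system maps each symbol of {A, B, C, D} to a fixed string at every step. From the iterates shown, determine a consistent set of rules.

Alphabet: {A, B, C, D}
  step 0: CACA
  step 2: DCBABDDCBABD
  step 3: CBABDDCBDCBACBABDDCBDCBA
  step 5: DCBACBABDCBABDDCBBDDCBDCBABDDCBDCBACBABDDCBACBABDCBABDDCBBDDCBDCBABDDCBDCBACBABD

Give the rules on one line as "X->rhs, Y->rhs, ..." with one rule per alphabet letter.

A->DCB, B->D, C->B, D->CBA

  step 2 ⇒ step 3: DCBABDDCBABD ⇒ CBA·B·D·DCB·D·CBA·CBA·B·D·DCB·D·CBA
    A ↦ DCB
    B ↦ D
    C ↦ B
    D ↦ CBA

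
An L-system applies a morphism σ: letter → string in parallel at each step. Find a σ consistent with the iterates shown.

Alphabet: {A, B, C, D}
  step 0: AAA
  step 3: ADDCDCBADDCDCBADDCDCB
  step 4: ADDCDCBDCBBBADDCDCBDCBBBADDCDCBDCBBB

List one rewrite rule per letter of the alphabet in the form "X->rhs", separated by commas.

A->AD, B->BB, C->B, D->DC

  step 3 ⇒ step 4: ADDCDCBADDCDCBADDCDCB ⇒ AD·DC·DC·B·DC·B·BB·AD·DC·DC·B·DC·B·BB·AD·DC·DC·B·DC·B·BB
    A ↦ AD
    B ↦ BB
    C ↦ B
    D ↦ DC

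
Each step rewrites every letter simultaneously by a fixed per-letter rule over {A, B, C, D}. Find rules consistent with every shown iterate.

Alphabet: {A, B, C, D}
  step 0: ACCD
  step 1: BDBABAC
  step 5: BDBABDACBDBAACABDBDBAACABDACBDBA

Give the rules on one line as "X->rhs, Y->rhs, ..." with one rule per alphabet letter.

  step 0 ⇒ step 1: ACCD ⇒ BD·BA·BA·C
    A ↦ BD
    C ↦ BA
    D ↦ C
    B ↦ A  (constrained at step 1)

A->BD, B->A, C->BA, D->C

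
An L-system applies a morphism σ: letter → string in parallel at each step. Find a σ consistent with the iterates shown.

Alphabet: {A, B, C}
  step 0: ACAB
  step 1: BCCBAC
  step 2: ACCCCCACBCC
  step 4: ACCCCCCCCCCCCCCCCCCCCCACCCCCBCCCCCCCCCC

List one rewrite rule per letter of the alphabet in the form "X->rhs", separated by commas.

A->B, B->AC, C->CC

  step 1 ⇒ step 2: BCCBAC ⇒ AC·CC·CC·AC·B·CC
    A ↦ B
    B ↦ AC
    C ↦ CC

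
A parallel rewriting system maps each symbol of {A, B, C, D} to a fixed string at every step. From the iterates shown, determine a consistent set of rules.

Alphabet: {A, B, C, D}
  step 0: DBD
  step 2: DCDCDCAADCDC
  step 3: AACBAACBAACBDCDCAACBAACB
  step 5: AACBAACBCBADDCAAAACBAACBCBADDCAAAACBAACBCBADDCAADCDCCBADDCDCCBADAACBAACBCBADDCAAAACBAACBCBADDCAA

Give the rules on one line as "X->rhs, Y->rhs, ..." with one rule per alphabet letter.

A->DC, B->AD, C->CB, D->AA

  step 2 ⇒ step 3: DCDCDCAADCDC ⇒ AA·CB·AA·CB·AA·CB·DC·DC·AA·CB·AA·CB
    A ↦ DC
    C ↦ CB
    D ↦ AA
    B ↦ AD  (constrained at step 0)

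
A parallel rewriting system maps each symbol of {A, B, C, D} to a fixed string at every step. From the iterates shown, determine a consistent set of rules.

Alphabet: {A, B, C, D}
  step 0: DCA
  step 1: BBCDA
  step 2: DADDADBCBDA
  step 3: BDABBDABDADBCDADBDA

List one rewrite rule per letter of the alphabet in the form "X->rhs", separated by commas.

A->DA, B->DAD, C->BC, D->B

  step 2 ⇒ step 3: DADDADBCBDA ⇒ B·DA·B·B·DA·B·DAD·BC·DAD·B·DA
    A ↦ DA
    B ↦ DAD
    C ↦ BC
    D ↦ B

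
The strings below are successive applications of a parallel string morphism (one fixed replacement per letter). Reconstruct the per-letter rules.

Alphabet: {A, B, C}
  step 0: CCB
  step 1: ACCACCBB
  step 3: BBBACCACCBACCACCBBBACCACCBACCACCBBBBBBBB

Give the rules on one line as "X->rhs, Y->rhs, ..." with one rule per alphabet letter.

  step 0 ⇒ step 1: CCB ⇒ ACC·ACC·BB
    B ↦ BB
    C ↦ ACC
    A ↦ B  (constrained at step 1)

A->B, B->BB, C->ACC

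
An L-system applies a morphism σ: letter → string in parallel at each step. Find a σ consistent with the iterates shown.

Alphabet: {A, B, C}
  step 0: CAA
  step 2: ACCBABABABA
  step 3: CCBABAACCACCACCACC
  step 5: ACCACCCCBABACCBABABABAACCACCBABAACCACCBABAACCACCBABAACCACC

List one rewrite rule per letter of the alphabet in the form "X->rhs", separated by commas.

A->CC, B->A, C->BA

  step 2 ⇒ step 3: ACCBABABABA ⇒ CC·BA·BA·A·CC·A·CC·A·CC·A·CC
    A ↦ CC
    B ↦ A
    C ↦ BA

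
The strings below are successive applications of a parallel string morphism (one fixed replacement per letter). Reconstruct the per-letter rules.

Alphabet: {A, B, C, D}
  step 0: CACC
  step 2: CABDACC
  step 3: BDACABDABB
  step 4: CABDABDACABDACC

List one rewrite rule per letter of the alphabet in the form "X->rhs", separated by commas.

  step 3 ⇒ step 4: BDACABDABB ⇒ C·AB·DA·B·DA·C·AB·DA·C·C
    A ↦ DA
    B ↦ C
    C ↦ B
    D ↦ AB

A->DA, B->C, C->B, D->AB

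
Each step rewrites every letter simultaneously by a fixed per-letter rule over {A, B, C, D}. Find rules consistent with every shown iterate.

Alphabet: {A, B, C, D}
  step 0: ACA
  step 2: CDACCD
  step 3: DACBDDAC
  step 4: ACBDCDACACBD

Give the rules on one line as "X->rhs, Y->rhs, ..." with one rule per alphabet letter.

  step 3 ⇒ step 4: DACBDDAC ⇒ AC·B·D·CD·AC·AC·B·D
    A ↦ B
    B ↦ CD
    C ↦ D
    D ↦ AC

A->B, B->CD, C->D, D->AC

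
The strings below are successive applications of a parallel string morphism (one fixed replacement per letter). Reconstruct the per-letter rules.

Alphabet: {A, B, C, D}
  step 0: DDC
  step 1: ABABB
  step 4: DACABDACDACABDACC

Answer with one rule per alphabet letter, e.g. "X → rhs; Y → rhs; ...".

  step 0 ⇒ step 1: DDC ⇒ AB·AB·B
    C ↦ B
    D ↦ AB
    A ↦ DA  (constrained at step 1)
    B ↦ C  (constrained at step 1)

A->DA, B->C, C->B, D->AB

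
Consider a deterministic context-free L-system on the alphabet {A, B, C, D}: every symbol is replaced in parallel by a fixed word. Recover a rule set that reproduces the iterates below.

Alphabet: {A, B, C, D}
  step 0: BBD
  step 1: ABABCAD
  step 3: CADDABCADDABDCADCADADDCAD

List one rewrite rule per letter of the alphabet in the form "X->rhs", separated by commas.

A->D, B->AB, C->AD, D->CAD

  step 0 ⇒ step 1: BBD ⇒ AB·AB·CAD
    B ↦ AB
    D ↦ CAD
    A ↦ D  (constrained at step 1)
    C ↦ AD  (constrained at step 1)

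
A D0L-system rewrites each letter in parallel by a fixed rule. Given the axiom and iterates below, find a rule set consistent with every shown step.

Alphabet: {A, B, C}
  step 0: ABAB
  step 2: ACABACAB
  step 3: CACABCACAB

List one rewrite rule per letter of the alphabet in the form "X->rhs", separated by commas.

A->C, B->AB, C->A

  step 2 ⇒ step 3: ACABACAB ⇒ C·A·C·AB·C·A·C·AB
    A ↦ C
    B ↦ AB
    C ↦ A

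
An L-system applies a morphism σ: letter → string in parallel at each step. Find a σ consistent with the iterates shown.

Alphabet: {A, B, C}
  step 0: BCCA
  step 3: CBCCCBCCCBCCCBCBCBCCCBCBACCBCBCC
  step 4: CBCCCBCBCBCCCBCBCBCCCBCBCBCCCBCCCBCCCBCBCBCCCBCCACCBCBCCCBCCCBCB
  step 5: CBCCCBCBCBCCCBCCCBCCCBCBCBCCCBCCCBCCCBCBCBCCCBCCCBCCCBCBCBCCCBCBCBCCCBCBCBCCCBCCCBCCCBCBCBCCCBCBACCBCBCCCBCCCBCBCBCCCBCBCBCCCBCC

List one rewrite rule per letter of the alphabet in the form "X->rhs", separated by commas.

  step 4 ⇒ step 5: CBCCCBCBCBCCCBCBCBCCCBCBCBCCCBCCCBCCCBCBCBCCCBCCACCBCBCCCBCCCBCB ⇒ CB·CC·CB·CB·CB·CC·CB·CC·CB·CC·CB·CB·CB·CC·CB·CC·CB·CC·CB·CB·CB·CC·CB·CC·CB·CC·CB·CB·CB·CC·CB·CB·CB·CC·CB·CB·CB·CC·CB·CC·CB·CC·CB·CB·CB·CC·CB·CB·AC·CB·CB·CC·CB·CC·CB·CB·CB·CC·CB·CB·CB·CC·CB·CC
    A ↦ AC
    B ↦ CC
    C ↦ CB

A->AC, B->CC, C->CB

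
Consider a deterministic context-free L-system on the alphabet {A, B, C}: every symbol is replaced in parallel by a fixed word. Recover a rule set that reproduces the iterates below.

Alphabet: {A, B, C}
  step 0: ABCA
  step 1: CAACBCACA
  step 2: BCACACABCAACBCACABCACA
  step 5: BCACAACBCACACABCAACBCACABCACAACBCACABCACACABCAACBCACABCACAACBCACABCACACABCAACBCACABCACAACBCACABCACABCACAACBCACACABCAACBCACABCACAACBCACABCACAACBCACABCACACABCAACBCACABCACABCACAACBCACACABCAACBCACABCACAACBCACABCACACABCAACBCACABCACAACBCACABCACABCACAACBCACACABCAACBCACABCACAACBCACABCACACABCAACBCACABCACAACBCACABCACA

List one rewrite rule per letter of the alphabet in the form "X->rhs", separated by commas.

  step 1 ⇒ step 2: CAACBCACA ⇒ BCA·CA·CA·BCA·AC·BCA·CA·BCA·CA
    A ↦ CA
    B ↦ AC
    C ↦ BCA

A->CA, B->AC, C->BCA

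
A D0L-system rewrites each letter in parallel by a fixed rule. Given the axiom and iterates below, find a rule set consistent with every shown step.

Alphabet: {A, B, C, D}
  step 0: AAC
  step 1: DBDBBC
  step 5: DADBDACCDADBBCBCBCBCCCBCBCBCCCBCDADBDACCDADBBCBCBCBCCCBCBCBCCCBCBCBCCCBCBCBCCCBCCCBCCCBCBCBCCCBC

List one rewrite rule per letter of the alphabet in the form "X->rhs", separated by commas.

  step 0 ⇒ step 1: AAC ⇒ DB·DB·BC
    A ↦ DB
    C ↦ BC
    B ↦ CC  (constrained at step 1)
    D ↦ DA  (constrained at step 1)

A->DB, B->CC, C->BC, D->DA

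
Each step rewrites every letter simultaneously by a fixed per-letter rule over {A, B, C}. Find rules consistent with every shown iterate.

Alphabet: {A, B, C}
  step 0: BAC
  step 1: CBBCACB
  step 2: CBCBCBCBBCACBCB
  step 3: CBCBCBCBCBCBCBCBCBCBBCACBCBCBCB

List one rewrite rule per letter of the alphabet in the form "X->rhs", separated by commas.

A->BCA, B->CB, C->CB

  step 2 ⇒ step 3: CBCBCBCBBCACBCB ⇒ CB·CB·CB·CB·CB·CB·CB·CB·CB·CB·BCA·CB·CB·CB·CB
    A ↦ BCA
    B ↦ CB
    C ↦ CB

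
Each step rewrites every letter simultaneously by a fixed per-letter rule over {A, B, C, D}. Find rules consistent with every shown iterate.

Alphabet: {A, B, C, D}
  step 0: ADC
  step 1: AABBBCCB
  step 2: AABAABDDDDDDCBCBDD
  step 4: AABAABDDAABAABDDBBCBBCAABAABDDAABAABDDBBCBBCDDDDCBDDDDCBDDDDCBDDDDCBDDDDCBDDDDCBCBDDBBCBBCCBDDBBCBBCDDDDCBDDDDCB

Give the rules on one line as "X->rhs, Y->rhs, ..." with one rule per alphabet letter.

A->AAB, B->DD, C->CB, D->BBC

  step 1 ⇒ step 2: AABBBCCB ⇒ AAB·AAB·DD·DD·DD·CB·CB·DD
    A ↦ AAB
    B ↦ DD
    C ↦ CB
  step 0 ⇒ step 1: ADC ⇒ AAB·BBC·CB
    D ↦ BBC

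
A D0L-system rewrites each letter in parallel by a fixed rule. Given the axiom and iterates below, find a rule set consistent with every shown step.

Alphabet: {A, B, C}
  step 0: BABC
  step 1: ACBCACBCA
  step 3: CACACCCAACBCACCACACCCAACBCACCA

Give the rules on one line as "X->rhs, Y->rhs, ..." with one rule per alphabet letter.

  step 0 ⇒ step 1: BABC ⇒ ACB·C·ACB·CA
    A ↦ C
    B ↦ ACB
    C ↦ CA

A->C, B->ACB, C->CA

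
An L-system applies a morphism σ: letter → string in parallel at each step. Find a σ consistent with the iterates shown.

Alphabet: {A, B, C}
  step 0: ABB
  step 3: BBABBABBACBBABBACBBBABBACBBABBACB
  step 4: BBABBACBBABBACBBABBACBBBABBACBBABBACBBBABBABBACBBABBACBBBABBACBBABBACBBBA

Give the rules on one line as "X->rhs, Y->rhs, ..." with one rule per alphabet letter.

  step 3 ⇒ step 4: BBABBABBACBBABBACBBBABBACBBABBACB ⇒ BBA·BBA·C·BBA·BBA·C·BBA·BBA·C·B·BBA·BBA·C·BBA·BBA·C·B·BBA·BBA·BBA·C·BBA·BBA·C·B·BBA·BBA·C·BBA·BBA·C·B·BBA
    A ↦ C
    B ↦ BBA
    C ↦ B

A->C, B->BBA, C->B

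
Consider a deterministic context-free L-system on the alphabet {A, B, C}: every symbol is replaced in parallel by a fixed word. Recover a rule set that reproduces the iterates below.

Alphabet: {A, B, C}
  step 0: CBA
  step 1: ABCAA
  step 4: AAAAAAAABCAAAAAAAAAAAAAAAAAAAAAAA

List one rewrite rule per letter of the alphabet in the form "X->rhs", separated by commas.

  step 0 ⇒ step 1: CBA ⇒ A·BC·AA
    A ↦ AA
    B ↦ BC
    C ↦ A

A->AA, B->BC, C->A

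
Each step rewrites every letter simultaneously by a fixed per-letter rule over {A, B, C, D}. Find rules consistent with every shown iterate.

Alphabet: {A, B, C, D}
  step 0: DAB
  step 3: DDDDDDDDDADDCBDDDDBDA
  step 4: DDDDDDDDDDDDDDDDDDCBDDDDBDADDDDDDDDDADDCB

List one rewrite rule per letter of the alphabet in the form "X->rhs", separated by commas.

A->CB, B->DA, C->B, D->DD

  step 3 ⇒ step 4: DDDDDDDDDADDCBDDDDBDA ⇒ DD·DD·DD·DD·DD·DD·DD·DD·DD·CB·DD·DD·B·DA·DD·DD·DD·DD·DA·DD·CB
    A ↦ CB
    B ↦ DA
    C ↦ B
    D ↦ DD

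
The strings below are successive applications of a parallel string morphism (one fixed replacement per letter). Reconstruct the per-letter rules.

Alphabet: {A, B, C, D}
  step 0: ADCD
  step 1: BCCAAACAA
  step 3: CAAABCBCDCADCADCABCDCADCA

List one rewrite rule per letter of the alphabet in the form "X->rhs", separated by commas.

  step 0 ⇒ step 1: ADCD ⇒ BC·CAA·A·CAA
    A ↦ BC
    C ↦ A
    D ↦ CAA
    B ↦ DC  (constrained at step 1)

A->BC, B->DC, C->A, D->CAA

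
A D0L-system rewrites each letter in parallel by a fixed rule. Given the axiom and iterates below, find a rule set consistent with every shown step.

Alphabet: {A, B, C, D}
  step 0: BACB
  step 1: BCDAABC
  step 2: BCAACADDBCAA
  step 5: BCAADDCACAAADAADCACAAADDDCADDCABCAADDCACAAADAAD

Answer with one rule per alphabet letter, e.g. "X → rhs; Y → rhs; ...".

A->D, B->BC, C->AA, D->CA

  step 1 ⇒ step 2: BCDAABC ⇒ BC·AA·CA·D·D·BC·AA
    A ↦ D
    B ↦ BC
    C ↦ AA
    D ↦ CA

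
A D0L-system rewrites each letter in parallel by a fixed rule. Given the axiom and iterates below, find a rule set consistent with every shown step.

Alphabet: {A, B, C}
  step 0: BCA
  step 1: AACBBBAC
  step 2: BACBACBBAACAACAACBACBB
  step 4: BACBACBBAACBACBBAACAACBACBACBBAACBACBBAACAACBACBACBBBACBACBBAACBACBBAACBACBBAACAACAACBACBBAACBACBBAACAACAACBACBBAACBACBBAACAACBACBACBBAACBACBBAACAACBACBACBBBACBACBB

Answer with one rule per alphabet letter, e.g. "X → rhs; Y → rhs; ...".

  step 1 ⇒ step 2: AACBBBAC ⇒ BAC·BAC·BB·AAC·AAC·AAC·BAC·BB
    A ↦ BAC
    B ↦ AAC
    C ↦ BB

A->BAC, B->AAC, C->BB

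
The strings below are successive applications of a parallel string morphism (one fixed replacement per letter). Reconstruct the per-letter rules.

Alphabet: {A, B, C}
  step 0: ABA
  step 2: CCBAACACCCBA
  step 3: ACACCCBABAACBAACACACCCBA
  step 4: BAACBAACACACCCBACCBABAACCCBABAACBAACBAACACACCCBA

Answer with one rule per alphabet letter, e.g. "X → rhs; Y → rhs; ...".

A->BA, B->CC, C->AC

  step 3 ⇒ step 4: ACACCCBABAACBAACACACCCBA ⇒ BA·AC·BA·AC·AC·AC·CC·BA·CC·BA·BA·AC·CC·BA·BA·AC·BA·AC·BA·AC·AC·AC·CC·BA
    A ↦ BA
    B ↦ CC
    C ↦ AC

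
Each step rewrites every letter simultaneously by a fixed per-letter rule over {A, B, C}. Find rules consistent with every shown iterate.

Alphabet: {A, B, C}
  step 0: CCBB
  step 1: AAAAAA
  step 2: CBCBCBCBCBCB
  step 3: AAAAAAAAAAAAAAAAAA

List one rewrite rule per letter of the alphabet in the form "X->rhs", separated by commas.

  step 2 ⇒ step 3: CBCBCBCBCBCB ⇒ AA·A·AA·A·AA·A·AA·A·AA·A·AA·A
    B ↦ A
    C ↦ AA
  step 1 ⇒ step 2: AAAAAA ⇒ CB·CB·CB·CB·CB·CB
    A ↦ CB

A->CB, B->A, C->AA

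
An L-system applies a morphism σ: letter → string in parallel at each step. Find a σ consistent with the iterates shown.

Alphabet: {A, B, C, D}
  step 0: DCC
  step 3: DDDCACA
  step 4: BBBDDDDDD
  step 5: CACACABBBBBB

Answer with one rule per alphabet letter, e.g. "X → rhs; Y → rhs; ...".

A->DD, B->CA, C->D, D->B

  step 4 ⇒ step 5: BBBDDDDDD ⇒ CA·CA·CA·B·B·B·B·B·B
    B ↦ CA
    D ↦ B
  step 3 ⇒ step 4: DDDCACA ⇒ B·B·B·D·DD·D·DD
    A ↦ DD
  step 3 ⇒ step 4: DDDCACA ⇒ B·B·B·D·DD·D·DD
    C ↦ D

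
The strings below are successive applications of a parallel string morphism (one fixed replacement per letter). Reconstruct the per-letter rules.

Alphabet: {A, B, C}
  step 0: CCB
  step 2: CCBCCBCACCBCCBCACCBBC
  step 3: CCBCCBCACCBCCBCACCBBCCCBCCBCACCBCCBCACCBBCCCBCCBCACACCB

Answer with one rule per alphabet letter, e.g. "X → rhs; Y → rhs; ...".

  step 2 ⇒ step 3: CCBCCBCACCBCCBCACCBBC ⇒ CCB·CCB·CA·CCB·CCB·CA·CCB·BC·CCB·CCB·CA·CCB·CCB·CA·CCB·BC·CCB·CCB·CA·CA·CCB
    A ↦ BC
    B ↦ CA
    C ↦ CCB

A->BC, B->CA, C->CCB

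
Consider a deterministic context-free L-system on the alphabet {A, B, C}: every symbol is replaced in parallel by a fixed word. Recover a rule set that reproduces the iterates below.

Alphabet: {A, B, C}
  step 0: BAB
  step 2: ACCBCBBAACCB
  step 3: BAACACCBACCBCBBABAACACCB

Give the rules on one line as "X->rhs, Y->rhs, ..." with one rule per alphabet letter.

  step 2 ⇒ step 3: ACCBCBBAACCB ⇒ BA·AC·AC·CB·AC·CB·CB·BA·BA·AC·AC·CB
    A ↦ BA
    B ↦ CB
    C ↦ AC

A->BA, B->CB, C->AC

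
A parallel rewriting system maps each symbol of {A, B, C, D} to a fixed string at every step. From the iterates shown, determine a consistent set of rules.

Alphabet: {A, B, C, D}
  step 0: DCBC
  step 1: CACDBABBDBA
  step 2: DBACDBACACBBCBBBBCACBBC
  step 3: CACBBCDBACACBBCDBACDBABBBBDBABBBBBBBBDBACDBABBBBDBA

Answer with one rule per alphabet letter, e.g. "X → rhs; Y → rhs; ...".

A->C, B->BB, C->DBA, D->CAC

  step 2 ⇒ step 3: DBACDBACACBBCBBBBCACBBC ⇒ CAC·BB·C·DBA·CAC·BB·C·DBA·C·DBA·BB·BB·DBA·BB·BB·BB·BB·DBA·C·DBA·BB·BB·DBA
    A ↦ C
    B ↦ BB
    C ↦ DBA
    D ↦ CAC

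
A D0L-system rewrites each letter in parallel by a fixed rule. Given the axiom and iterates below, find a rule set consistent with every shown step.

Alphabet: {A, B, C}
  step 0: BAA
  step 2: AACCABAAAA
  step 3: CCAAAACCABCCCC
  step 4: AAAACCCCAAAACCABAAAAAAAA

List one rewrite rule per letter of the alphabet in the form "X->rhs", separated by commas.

  step 3 ⇒ step 4: CCAAAACCABCCCC ⇒ AA·AA·C·C·C·C·AA·AA·C·CAB·AA·AA·AA·AA
    A ↦ C
    B ↦ CAB
    C ↦ AA

A->C, B->CAB, C->AA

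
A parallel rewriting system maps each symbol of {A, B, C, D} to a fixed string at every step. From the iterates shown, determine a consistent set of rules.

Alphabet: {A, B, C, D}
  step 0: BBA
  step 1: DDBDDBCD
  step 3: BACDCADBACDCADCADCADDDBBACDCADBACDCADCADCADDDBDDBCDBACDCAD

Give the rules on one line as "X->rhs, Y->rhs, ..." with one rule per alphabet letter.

  step 0 ⇒ step 1: BBA ⇒ DDB·DDB·CD
    A ↦ CD
    B ↦ DDB
    C ↦ BA  (constrained at step 1)
    D ↦ CAD  (constrained at step 1)

A->CD, B->DDB, C->BA, D->CAD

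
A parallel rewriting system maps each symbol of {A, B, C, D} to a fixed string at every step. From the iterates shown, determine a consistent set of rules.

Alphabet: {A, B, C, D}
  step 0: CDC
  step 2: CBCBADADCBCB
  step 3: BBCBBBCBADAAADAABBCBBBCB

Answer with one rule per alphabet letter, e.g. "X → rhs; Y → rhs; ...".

  step 2 ⇒ step 3: CBCBADADCBCB ⇒ BB·CB·BB·CB·AD·AA·AD·AA·BB·CB·BB·CB
    A ↦ AD
    B ↦ CB
    C ↦ BB
    D ↦ AA

A->AD, B->CB, C->BB, D->AA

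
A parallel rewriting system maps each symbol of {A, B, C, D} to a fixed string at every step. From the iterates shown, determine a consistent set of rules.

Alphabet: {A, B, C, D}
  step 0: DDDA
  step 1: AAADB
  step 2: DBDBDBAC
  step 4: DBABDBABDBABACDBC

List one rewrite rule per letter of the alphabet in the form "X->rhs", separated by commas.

A->DB, B->C, C->AB, D->A

  step 1 ⇒ step 2: AAADB ⇒ DB·DB·DB·A·C
    A ↦ DB
    B ↦ C
    D ↦ A
    C ↦ AB  (constrained at step 2)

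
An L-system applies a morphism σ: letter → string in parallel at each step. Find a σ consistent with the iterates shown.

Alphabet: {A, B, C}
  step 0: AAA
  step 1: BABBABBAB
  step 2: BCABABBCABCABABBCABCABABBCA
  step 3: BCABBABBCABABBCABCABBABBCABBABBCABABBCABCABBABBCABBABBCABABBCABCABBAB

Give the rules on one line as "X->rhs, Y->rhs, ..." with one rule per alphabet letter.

A->BAB, B->BCA, C->B

  step 2 ⇒ step 3: BCABABBCABCABABBCABCABABBCA ⇒ BCA·B·BAB·BCA·BAB·BCA·BCA·B·BAB·BCA·B·BAB·BCA·BAB·BCA·BCA·B·BAB·BCA·B·BAB·BCA·BAB·BCA·BCA·B·BAB
    A ↦ BAB
    B ↦ BCA
    C ↦ B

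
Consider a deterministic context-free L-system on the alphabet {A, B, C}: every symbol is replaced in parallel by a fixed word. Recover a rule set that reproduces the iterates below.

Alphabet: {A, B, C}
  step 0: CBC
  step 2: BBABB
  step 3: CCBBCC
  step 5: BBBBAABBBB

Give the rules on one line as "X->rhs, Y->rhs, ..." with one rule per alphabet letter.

  step 2 ⇒ step 3: BBABB ⇒ C·C·BB·C·C
    A ↦ BB
    B ↦ C
    C ↦ A  (constrained at step 0)

A->BB, B->C, C->A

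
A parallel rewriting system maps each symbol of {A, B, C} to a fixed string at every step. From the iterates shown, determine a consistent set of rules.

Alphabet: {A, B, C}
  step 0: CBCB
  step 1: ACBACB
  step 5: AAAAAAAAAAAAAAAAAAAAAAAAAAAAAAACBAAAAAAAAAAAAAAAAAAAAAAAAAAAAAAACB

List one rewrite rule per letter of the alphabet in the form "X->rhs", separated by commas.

  step 0 ⇒ step 1: CBCB ⇒ A·CB·A·CB
    B ↦ CB
    C ↦ A
    A ↦ AA  (constrained at step 1)

A->AA, B->CB, C->A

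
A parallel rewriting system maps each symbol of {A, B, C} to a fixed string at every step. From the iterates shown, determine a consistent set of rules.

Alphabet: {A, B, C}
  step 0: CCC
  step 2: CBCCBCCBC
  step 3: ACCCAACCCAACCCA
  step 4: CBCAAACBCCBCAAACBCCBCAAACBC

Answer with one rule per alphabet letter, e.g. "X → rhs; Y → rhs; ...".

A->CBC, B->CCC, C->A

  step 3 ⇒ step 4: ACCCAACCCAACCCA ⇒ CBC·A·A·A·CBC·CBC·A·A·A·CBC·CBC·A·A·A·CBC
    A ↦ CBC
    C ↦ A
  step 2 ⇒ step 3: CBCCBCCBC ⇒ A·CCC·A·A·CCC·A·A·CCC·A
    B ↦ CCC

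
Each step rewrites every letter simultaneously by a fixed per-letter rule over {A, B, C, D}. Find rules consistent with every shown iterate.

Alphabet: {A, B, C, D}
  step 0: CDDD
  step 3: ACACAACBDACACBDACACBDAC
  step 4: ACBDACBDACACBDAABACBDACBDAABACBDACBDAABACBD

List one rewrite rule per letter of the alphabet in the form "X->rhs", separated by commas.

A->AC, B->A, C->BD, D->AB

  step 3 ⇒ step 4: ACACAACBDACACBDACACBDAC ⇒ AC·BD·AC·BD·AC·AC·BD·A·AB·AC·BD·AC·BD·A·AB·AC·BD·AC·BD·A·AB·AC·BD
    A ↦ AC
    B ↦ A
    C ↦ BD
    D ↦ AB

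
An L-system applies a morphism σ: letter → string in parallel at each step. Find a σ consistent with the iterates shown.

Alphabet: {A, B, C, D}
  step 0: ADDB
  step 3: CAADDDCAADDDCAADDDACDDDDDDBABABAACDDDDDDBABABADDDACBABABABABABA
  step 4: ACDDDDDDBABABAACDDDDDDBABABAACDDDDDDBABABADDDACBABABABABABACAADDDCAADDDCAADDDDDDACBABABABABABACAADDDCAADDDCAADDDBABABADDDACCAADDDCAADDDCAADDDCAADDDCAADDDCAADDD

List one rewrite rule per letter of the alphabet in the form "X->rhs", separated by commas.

  step 3 ⇒ step 4: CAADDDCAADDDCAADDDACDDDDDDBABABAACDDDDDDBABABADDDACBABABABABABA ⇒ AC·DDD·DDD·BA·BA·BA·AC·DDD·DDD·BA·BA·BA·AC·DDD·DDD·BA·BA·BA·DDD·AC·BA·BA·BA·BA·BA·BA·CAA·DDD·CAA·DDD·CAA·DDD·DDD·AC·BA·BA·BA·BA·BA·BA·CAA·DDD·CAA·DDD·CAA·DDD·BA·BA·BA·DDD·AC·CAA·DDD·CAA·DDD·CAA·DDD·CAA·DDD·CAA·DDD·CAA·DDD
    A ↦ DDD
    B ↦ CAA
    C ↦ AC
    D ↦ BA

A->DDD, B->CAA, C->AC, D->BA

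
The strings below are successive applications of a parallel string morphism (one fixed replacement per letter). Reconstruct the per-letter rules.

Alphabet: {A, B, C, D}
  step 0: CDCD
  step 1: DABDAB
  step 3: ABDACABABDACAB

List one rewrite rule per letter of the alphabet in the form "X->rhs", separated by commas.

A->C, B->AB, C->DA, D->B

  step 0 ⇒ step 1: CDCD ⇒ DA·B·DA·B
    C ↦ DA
    D ↦ B
    A ↦ C  (constrained at step 1)
    B ↦ AB  (constrained at step 1)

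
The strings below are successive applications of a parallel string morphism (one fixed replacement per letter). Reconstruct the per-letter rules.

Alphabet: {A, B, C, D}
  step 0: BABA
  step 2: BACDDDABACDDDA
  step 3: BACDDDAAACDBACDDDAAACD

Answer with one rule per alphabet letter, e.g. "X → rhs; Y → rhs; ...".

  step 2 ⇒ step 3: BACDDDABACDDDA ⇒ BA·CD·DD·A·A·A·CD·BA·CD·DD·A·A·A·CD
    A ↦ CD
    B ↦ BA
    C ↦ DD
    D ↦ A

A->CD, B->BA, C->DD, D->A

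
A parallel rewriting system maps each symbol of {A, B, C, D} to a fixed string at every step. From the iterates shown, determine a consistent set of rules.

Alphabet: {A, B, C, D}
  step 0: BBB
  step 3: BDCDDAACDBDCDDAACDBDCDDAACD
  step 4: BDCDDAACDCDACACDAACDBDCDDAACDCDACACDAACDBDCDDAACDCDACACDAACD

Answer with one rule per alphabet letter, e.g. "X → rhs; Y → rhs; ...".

A->AC, B->BD, C->DAA, D->CD

  step 3 ⇒ step 4: BDCDDAACDBDCDDAACDBDCDDAACD ⇒ BD·CD·DAA·CD·CD·AC·AC·DAA·CD·BD·CD·DAA·CD·CD·AC·AC·DAA·CD·BD·CD·DAA·CD·CD·AC·AC·DAA·CD
    A ↦ AC
    B ↦ BD
    C ↦ DAA
    D ↦ CD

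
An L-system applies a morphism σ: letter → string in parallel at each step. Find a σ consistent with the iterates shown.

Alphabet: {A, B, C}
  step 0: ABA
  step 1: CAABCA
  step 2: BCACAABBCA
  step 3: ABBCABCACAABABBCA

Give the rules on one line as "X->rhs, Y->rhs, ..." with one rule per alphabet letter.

A->CA, B->AB, C->B

  step 2 ⇒ step 3: BCACAABBCA ⇒ AB·B·CA·B·CA·CA·AB·AB·B·CA
    A ↦ CA
    B ↦ AB
    C ↦ B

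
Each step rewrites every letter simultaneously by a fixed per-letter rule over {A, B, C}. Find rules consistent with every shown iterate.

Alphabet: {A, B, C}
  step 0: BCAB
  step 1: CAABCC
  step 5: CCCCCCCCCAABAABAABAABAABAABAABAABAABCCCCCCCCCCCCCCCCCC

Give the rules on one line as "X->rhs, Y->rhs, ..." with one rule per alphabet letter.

A->C, B->C, C->AAB

  step 0 ⇒ step 1: BCAB ⇒ C·AAB·C·C
    A ↦ C
    B ↦ C
    C ↦ AAB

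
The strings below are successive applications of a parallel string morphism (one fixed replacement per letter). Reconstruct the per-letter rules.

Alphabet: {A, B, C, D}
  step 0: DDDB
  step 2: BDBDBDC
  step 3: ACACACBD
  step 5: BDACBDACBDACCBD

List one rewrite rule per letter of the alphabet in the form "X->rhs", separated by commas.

  step 2 ⇒ step 3: BDBDBDC ⇒ A·C·A·C·A·C·BD
    B ↦ A
    C ↦ BD
    D ↦ C
    A ↦ C  (constrained at step 3)

A->C, B->A, C->BD, D->C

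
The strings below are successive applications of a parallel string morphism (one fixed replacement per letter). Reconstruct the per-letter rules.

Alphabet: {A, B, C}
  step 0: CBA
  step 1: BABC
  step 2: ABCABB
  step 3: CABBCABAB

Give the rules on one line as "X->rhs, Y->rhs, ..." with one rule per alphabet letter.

  step 2 ⇒ step 3: ABCABB ⇒ C·AB·B·C·AB·AB
    A ↦ C
    B ↦ AB
    C ↦ B

A->C, B->AB, C->B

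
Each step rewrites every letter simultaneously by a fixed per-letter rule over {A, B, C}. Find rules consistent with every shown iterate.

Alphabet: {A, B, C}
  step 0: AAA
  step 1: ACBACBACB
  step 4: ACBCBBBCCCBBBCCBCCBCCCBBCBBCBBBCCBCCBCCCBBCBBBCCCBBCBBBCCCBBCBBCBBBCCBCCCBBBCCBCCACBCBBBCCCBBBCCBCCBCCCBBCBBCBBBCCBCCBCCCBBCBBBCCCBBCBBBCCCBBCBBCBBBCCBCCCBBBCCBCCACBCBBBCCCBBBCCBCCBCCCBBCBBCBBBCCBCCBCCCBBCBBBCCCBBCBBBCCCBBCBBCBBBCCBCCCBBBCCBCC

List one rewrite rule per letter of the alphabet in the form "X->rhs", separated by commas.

A->ACB, B->BCC, C->CBB

  step 0 ⇒ step 1: AAA ⇒ ACB·ACB·ACB
    A ↦ ACB
    B ↦ BCC  (constrained at step 1)
    C ↦ CBB  (constrained at step 1)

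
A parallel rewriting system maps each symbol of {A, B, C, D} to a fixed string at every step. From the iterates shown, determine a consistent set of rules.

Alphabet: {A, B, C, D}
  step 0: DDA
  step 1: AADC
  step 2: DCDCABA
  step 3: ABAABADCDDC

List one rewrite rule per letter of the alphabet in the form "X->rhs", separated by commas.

A->DC, B->D, C->BA, D->A

  step 2 ⇒ step 3: DCDCABA ⇒ A·BA·A·BA·DC·D·DC
    A ↦ DC
    B ↦ D
    C ↦ BA
    D ↦ A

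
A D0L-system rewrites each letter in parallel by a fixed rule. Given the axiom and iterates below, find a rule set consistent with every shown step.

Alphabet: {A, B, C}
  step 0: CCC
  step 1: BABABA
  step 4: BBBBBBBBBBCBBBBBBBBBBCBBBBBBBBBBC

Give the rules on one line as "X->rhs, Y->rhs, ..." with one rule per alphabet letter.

A->C, B->BB, C->BA

  step 0 ⇒ step 1: CCC ⇒ BA·BA·BA
    C ↦ BA
    A ↦ C  (constrained at step 1)
    B ↦ BB  (constrained at step 1)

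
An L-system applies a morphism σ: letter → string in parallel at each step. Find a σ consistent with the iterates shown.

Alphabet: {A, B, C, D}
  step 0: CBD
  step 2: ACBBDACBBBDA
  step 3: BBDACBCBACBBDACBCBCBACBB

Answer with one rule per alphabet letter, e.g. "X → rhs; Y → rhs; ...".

A->BB, B->CB, C->DA, D->AC

  step 2 ⇒ step 3: ACBBDACBBBDA ⇒ BB·DA·CB·CB·AC·BB·DA·CB·CB·CB·AC·BB
    A ↦ BB
    B ↦ CB
    C ↦ DA
    D ↦ AC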